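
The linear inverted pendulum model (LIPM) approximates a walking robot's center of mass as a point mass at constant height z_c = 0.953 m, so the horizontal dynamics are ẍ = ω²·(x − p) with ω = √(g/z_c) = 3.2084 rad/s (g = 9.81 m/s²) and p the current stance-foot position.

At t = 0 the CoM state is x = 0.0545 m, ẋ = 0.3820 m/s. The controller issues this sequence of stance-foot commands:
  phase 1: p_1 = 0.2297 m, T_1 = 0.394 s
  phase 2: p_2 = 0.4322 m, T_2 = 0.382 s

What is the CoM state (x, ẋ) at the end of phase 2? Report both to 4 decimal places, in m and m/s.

phase 1: p=0.2297, T=0.394, ωT=1.264110, cosh=1.911215, sinh=1.628724; start (x,ẋ)=(0.054500, 0.382000) → end (x,ẋ)=(0.088775, -0.185441)
phase 2: p=0.4322, T=0.382, ωT=1.225609, cosh=1.849909, sinh=1.556330; start (x,ẋ)=(0.088775, -0.185441) → end (x,ẋ)=(-0.293059, -2.057883)

x = -0.2931, ẋ = -2.0579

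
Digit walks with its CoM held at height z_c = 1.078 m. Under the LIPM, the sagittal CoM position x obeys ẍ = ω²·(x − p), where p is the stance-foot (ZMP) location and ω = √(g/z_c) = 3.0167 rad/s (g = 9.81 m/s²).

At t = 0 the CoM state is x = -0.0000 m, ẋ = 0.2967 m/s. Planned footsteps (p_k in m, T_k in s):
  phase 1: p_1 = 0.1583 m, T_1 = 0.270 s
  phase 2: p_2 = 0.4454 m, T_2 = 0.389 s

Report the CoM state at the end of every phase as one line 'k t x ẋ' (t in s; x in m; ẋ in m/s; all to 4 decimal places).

phase 1: p=0.1583, T=0.270, ωT=0.814509, cosh=1.350462, sinh=0.907605; start (x,ẋ)=(-0.000000, 0.296700) → end (x,ẋ)=(0.033787, -0.032739)
phase 2: p=0.4454, T=0.389, ωT=1.173496, cosh=1.771281, sinh=1.461997; start (x,ẋ)=(0.033787, -0.032739) → end (x,ẋ)=(-0.299548, -1.873370)

1 0.2700 0.0338 -0.0327
2 0.6590 -0.2995 -1.8734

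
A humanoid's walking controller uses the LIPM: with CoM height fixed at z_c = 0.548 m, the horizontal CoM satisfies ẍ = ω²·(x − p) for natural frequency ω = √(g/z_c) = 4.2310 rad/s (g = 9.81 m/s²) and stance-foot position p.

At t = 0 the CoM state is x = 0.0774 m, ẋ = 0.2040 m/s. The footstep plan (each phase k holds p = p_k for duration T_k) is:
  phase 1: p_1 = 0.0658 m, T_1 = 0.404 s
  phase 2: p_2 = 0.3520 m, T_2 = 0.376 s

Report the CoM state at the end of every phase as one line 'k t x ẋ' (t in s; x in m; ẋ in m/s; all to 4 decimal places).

phase 1: p=0.0658, T=0.404, ωT=1.709324, cosh=2.853107, sinh=2.672119; start (x,ẋ)=(0.077400, 0.204000) → end (x,ẋ)=(0.227734, 0.713180)
phase 2: p=0.3520, T=0.376, ωT=1.590856, cosh=2.555850, sinh=2.352099; start (x,ẋ)=(0.227734, 0.713180) → end (x,ẋ)=(0.430865, 0.586117)

1 0.4040 0.2277 0.7132
2 0.7800 0.4309 0.5861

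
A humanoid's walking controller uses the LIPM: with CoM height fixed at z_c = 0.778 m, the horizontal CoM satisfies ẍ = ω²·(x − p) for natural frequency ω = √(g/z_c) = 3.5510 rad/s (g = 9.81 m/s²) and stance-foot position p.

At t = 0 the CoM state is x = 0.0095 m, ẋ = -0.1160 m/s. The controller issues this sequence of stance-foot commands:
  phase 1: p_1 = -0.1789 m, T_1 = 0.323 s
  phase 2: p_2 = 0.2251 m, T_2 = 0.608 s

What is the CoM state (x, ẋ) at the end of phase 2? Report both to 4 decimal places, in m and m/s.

phase 1: p=-0.1789, T=0.323, ωT=1.146973, cosh=1.733122, sinh=1.415525; start (x,ẋ)=(0.009500, -0.116000) → end (x,ẋ)=(0.101379, 0.745956)
phase 2: p=0.2251, T=0.608, ωT=2.159008, cosh=4.388990, sinh=4.273550; start (x,ẋ)=(0.101379, 0.745956) → end (x,ẋ)=(0.579834, 1.396488)

x = 0.5798, ẋ = 1.3965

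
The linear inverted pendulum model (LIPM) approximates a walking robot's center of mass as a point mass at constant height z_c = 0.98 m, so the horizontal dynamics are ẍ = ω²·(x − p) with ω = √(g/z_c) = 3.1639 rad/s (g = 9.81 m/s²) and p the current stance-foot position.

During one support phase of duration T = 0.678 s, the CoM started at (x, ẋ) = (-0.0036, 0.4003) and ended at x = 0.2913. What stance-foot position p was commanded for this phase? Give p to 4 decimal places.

p = 0.0679

ωT = 3.1639·0.678 = 2.145124; cosh(ωT) = 4.330078, sinh(ωT) = 4.213024
x(T) = p + (x₀−p)·cosh(ωT) + (ẋ₀/ω)·sinh(ωT) ⇒ p·(1 − cosh) = x(T) − x₀·cosh − (ẋ₀/ω)·sinh
numerator   = 0.2913 − (-0.0036)·4.330078 − (0.4003/3.1639)·4.213024 = -0.226148
denominator = 1 − 4.330078 = -3.330078
p = -0.226148 / -3.330078 = 0.0679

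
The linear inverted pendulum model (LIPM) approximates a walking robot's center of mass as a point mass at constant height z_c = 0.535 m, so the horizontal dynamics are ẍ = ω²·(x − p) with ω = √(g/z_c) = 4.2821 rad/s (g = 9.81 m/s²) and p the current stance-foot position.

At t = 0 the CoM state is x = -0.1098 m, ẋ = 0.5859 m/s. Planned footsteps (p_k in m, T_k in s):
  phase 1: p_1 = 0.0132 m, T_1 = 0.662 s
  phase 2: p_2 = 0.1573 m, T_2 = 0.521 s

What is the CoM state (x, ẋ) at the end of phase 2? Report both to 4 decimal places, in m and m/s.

phase 1: p=0.0132, T=0.662, ωT=2.834750, cosh=8.542440, sinh=8.483707; start (x,ẋ)=(-0.109800, 0.585900) → end (x,ẋ)=(0.123266, 0.536662)
phase 2: p=0.1573, T=0.521, ωT=2.230974, cosh=4.708177, sinh=4.600753; start (x,ẋ)=(0.123266, 0.536662) → end (x,ẋ)=(0.573661, 1.856205)

x = 0.5737, ẋ = 1.8562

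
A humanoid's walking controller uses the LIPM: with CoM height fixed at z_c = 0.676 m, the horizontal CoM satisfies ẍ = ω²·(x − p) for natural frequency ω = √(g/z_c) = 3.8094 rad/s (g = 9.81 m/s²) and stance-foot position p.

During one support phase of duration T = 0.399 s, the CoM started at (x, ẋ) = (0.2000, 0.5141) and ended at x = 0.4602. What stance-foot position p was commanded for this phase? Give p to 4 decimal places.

p = 0.2240

ωT = 3.8094·0.399 = 1.519951; cosh(ωT) = 2.395361, sinh(ωT) = 2.176638
x(T) = p + (x₀−p)·cosh(ωT) + (ẋ₀/ω)·sinh(ωT) ⇒ p·(1 − cosh) = x(T) − x₀·cosh − (ẋ₀/ω)·sinh
numerator   = 0.4602 − (0.2000)·2.395361 − (0.5141/3.8094)·2.176638 = -0.312622
denominator = 1 − 2.395361 = -1.395361
p = -0.312622 / -1.395361 = 0.2240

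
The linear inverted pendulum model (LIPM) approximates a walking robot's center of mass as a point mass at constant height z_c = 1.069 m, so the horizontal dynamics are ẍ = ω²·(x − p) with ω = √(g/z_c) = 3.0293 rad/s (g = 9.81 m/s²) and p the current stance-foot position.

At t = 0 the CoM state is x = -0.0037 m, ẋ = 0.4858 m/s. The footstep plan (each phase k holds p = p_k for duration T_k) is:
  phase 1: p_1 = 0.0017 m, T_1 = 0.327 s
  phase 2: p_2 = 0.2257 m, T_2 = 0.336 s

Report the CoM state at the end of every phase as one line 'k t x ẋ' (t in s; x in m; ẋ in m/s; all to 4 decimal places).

1 0.3270 0.1796 0.7253
2 0.6630 0.4415 0.9665

phase 1: p=0.0017, T=0.327, ωT=0.990581, cosh=1.532080, sinh=1.160719; start (x,ẋ)=(-0.003700, 0.485800) → end (x,ẋ)=(0.179568, 0.725297)
phase 2: p=0.2257, T=0.336, ωT=1.017845, cosh=1.564299, sinh=1.202926; start (x,ẋ)=(0.179568, 0.725297) → end (x,ẋ)=(0.441549, 0.966475)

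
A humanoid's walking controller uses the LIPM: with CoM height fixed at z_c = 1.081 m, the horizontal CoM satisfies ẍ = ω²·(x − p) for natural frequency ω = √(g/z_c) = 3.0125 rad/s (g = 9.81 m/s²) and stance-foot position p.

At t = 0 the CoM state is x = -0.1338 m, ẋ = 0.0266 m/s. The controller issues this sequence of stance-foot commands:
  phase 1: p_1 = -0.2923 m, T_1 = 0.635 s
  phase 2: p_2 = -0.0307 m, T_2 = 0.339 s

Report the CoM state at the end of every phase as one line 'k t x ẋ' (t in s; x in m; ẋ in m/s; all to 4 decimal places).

phase 1: p=-0.2923, T=0.635, ωT=1.912938, cosh=3.460301, sinh=3.312655; start (x,ẋ)=(-0.133800, 0.026600) → end (x,ẋ)=(0.285408, 1.673774)
phase 2: p=-0.0307, T=0.339, ωT=1.021238, cosh=1.568389, sinh=1.208240; start (x,ẋ)=(0.285408, 1.673774) → end (x,ẋ)=(1.136390, 3.775706)

1 0.6350 0.2854 1.6738
2 0.9740 1.1364 3.7757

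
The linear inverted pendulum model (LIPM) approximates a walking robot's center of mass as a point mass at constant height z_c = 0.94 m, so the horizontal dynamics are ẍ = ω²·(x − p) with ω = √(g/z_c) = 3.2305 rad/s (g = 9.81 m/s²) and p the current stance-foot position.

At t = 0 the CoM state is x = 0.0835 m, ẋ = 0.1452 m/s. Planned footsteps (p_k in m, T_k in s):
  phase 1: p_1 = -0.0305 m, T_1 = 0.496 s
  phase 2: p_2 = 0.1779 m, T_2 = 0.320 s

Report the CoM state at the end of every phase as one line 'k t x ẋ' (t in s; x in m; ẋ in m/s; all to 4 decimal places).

phase 1: p=-0.0305, T=0.496, ωT=1.602328, cosh=2.583002, sinh=2.381575; start (x,ẋ)=(0.083500, 0.145200) → end (x,ẋ)=(0.371006, 1.252131)
phase 2: p=0.1779, T=0.320, ωT=1.033760, cosh=1.583642, sinh=1.227975; start (x,ẋ)=(0.371006, 1.252131) → end (x,ẋ)=(0.959670, 2.748974)

1 0.4960 0.3710 1.2521
2 0.8160 0.9597 2.7490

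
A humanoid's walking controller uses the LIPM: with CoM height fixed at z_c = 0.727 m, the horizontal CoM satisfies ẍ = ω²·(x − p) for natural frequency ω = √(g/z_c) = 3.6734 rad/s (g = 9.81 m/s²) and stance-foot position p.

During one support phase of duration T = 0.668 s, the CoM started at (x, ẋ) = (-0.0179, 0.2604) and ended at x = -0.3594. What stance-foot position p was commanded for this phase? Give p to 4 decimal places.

p = 0.1366

ωT = 3.6734·0.668 = 2.453831; cosh(ωT) = 5.859396, sinh(ωT) = 5.773433
x(T) = p + (x₀−p)·cosh(ωT) + (ẋ₀/ω)·sinh(ωT) ⇒ p·(1 − cosh) = x(T) − x₀·cosh − (ẋ₀/ω)·sinh
numerator   = -0.3594 − (-0.0179)·5.859396 − (0.2604/3.6734)·5.773433 = -0.663784
denominator = 1 − 5.859396 = -4.859396
p = -0.663784 / -4.859396 = 0.1366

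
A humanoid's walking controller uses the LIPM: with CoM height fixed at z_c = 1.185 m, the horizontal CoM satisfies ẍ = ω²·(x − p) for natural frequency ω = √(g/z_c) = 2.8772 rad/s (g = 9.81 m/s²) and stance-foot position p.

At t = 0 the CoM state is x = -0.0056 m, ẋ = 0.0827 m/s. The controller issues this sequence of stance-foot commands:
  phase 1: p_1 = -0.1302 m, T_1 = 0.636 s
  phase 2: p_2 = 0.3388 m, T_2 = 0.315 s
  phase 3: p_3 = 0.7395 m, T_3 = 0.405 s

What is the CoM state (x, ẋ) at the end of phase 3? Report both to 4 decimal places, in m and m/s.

phase 1: p=-0.1302, T=0.636, ωT=1.829899, cosh=3.196844, sinh=3.036414; start (x,ẋ)=(-0.005600, 0.082700) → end (x,ẋ)=(0.355403, 1.352931)
phase 2: p=0.3388, T=0.315, ωT=0.906318, cosh=1.439601, sinh=1.035592; start (x,ẋ)=(0.355403, 1.352931) → end (x,ẋ)=(0.849663, 1.997151)
phase 3: p=0.7395, T=0.405, ωT=1.165266, cosh=1.759308, sinh=1.447468; start (x,ẋ)=(0.849663, 1.997151) → end (x,ẋ)=(1.938041, 3.972392)

x = 1.9380, ẋ = 3.9724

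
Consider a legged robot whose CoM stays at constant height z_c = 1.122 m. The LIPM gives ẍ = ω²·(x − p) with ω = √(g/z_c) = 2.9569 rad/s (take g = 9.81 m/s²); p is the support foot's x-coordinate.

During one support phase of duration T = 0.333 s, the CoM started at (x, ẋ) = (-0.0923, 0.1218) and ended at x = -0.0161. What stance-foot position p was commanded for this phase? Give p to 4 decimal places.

ωT = 2.9569·0.333 = 0.984648; cosh(ωT) = 1.525220, sinh(ωT) = 1.151649
x(T) = p + (x₀−p)·cosh(ωT) + (ẋ₀/ω)·sinh(ωT) ⇒ p·(1 − cosh) = x(T) − x₀·cosh − (ẋ₀/ω)·sinh
numerator   = -0.0161 − (-0.0923)·1.525220 − (0.1218/2.9569)·1.151649 = 0.077239
denominator = 1 − 1.525220 = -0.525220
p = 0.077239 / -0.525220 = -0.1471

p = -0.1471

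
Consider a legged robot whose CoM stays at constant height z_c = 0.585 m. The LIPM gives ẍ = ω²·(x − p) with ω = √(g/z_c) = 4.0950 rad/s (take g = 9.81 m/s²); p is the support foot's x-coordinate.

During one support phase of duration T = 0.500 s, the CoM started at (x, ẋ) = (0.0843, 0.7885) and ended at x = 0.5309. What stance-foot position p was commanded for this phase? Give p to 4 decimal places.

p = 0.1819

ωT = 4.0950·0.500 = 2.047500; cosh(ωT) = 3.938781, sinh(ωT) = 3.809724
x(T) = p + (x₀−p)·cosh(ωT) + (ẋ₀/ω)·sinh(ωT) ⇒ p·(1 − cosh) = x(T) − x₀·cosh − (ẋ₀/ω)·sinh
numerator   = 0.5309 − (0.0843)·3.938781 − (0.7885/4.0950)·3.809724 = -0.534709
denominator = 1 − 3.938781 = -2.938781
p = -0.534709 / -2.938781 = 0.1819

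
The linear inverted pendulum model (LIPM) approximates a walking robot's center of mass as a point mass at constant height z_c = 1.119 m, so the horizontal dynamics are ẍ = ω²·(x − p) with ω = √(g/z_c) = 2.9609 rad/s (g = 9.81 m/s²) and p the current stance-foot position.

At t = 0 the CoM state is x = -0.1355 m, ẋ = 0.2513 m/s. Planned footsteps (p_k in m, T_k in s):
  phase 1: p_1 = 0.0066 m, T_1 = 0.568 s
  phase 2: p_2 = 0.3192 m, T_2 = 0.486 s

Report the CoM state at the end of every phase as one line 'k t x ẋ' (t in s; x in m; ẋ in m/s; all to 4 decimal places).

1 0.5680 -0.1683 -0.3929
2 1.0540 -1.0304 -3.7469

phase 1: p=0.0066, T=0.568, ωT=1.681791, cosh=2.780608, sinh=2.594567; start (x,ẋ)=(-0.135500, 0.251300) → end (x,ẋ)=(-0.168316, -0.392882)
phase 2: p=0.3192, T=0.486, ωT=1.438997, cosh=2.226816, sinh=1.989650; start (x,ẋ)=(-0.168316, -0.392882) → end (x,ẋ)=(-1.030415, -3.746908)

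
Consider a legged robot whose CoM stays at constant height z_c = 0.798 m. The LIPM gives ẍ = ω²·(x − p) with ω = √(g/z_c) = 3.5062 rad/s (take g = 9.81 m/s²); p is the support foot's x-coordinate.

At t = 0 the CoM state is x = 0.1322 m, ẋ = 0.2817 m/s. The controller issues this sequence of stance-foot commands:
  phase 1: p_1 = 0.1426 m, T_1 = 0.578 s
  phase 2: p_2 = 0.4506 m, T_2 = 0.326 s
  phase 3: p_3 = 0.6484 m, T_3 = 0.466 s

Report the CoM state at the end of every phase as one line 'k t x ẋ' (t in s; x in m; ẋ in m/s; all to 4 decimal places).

phase 1: p=0.1426, T=0.578, ωT=2.026584, cosh=3.859951, sinh=3.728166; start (x,ẋ)=(0.132200, 0.281700) → end (x,ẋ)=(0.401990, 0.951403)
phase 2: p=0.4506, T=0.326, ωT=1.143021, cosh=1.727542, sinh=1.408687; start (x,ẋ)=(0.401990, 0.951403) → end (x,ẋ)=(0.748870, 1.403496)
phase 3: p=0.6484, T=0.466, ωT=1.633889, cosh=2.659466, sinh=2.464297; start (x,ẋ)=(0.748870, 1.403496) → end (x,ẋ)=(1.902029, 4.600642)

1 0.5780 0.4020 0.9514
2 0.9040 0.7489 1.4035
3 1.3700 1.9020 4.6006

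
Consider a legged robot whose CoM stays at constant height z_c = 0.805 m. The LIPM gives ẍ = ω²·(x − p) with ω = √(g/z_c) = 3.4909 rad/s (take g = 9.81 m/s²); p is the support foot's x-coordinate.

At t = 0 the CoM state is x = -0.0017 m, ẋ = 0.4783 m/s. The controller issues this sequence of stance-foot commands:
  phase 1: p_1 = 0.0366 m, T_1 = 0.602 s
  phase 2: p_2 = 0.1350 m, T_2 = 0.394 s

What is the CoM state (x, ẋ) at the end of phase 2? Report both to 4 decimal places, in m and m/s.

x = 1.5224, ẋ = 4.9490

phase 1: p=0.0366, T=0.602, ωT=2.101522, cosh=4.150438, sinh=4.028168; start (x,ẋ)=(-0.001700, 0.478300) → end (x,ẋ)=(0.429551, 1.446583)
phase 2: p=0.1350, T=0.394, ωT=1.375415, cosh=2.104726, sinh=1.851991; start (x,ẋ)=(0.429551, 1.446583) → end (x,ẋ)=(1.522390, 4.948967)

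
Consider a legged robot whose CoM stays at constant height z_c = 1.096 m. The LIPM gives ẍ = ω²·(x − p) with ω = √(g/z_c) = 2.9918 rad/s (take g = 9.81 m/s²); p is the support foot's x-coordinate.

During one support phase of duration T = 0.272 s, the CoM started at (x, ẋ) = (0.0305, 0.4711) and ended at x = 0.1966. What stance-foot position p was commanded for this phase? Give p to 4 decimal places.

p = -0.0362

ωT = 2.9918·0.272 = 0.813770; cosh(ωT) = 1.349791, sinh(ωT) = 0.906607
x(T) = p + (x₀−p)·cosh(ωT) + (ẋ₀/ω)·sinh(ωT) ⇒ p·(1 − cosh) = x(T) − x₀·cosh − (ẋ₀/ω)·sinh
numerator   = 0.1966 − (0.0305)·1.349791 − (0.4711/2.9918)·0.906607 = 0.012674
denominator = 1 − 1.349791 = -0.349791
p = 0.012674 / -0.349791 = -0.0362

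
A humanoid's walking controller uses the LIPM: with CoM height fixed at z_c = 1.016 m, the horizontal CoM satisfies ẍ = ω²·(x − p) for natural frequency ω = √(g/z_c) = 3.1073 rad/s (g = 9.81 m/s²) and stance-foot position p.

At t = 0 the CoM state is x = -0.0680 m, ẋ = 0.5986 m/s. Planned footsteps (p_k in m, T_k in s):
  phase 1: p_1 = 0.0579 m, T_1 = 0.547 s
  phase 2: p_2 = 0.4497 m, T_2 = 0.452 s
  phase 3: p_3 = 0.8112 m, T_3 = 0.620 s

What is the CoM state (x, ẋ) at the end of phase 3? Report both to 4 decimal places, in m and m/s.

phase 1: p=0.0579, T=0.547, ωT=1.699693, cosh=2.827504, sinh=2.644764; start (x,ẋ)=(-0.068000, 0.598600) → end (x,ẋ)=(0.211413, 0.657888)
phase 2: p=0.4497, T=0.452, ωT=1.404500, cosh=2.159489, sinh=1.913999; start (x,ẋ)=(0.211413, 0.657888) → end (x,ẋ)=(0.340360, 0.003521)
phase 3: p=0.8112, T=0.620, ωT=1.926526, cosh=3.505635, sinh=3.359982; start (x,ẋ)=(0.340360, 0.003521) → end (x,ẋ)=(-0.835587, -4.903450)

x = -0.8356, ẋ = -4.9035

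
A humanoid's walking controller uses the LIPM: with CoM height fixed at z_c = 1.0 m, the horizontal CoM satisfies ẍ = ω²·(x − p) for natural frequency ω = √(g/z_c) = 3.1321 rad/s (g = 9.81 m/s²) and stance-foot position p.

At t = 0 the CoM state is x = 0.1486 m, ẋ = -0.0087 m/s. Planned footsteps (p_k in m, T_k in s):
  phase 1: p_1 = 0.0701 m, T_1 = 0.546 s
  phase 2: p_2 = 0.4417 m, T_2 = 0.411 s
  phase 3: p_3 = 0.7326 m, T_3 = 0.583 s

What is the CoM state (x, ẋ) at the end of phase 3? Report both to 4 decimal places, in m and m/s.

phase 1: p=0.0701, T=0.546, ωT=1.710127, cosh=2.855252, sinh=2.674409; start (x,ẋ)=(0.148600, -0.008700) → end (x,ẋ)=(0.286809, 0.632716)
phase 2: p=0.4417, T=0.411, ωT=1.287293, cosh=1.949492, sinh=1.673475; start (x,ẋ)=(0.286809, 0.632716) → end (x,ẋ)=(0.477799, 0.421613)
phase 3: p=0.7326, T=0.583, ωT=1.826014, cosh=3.185072, sinh=3.024018; start (x,ẋ)=(0.477799, 0.421613) → end (x,ẋ)=(0.328105, -1.070484)

x = 0.3281, ẋ = -1.0705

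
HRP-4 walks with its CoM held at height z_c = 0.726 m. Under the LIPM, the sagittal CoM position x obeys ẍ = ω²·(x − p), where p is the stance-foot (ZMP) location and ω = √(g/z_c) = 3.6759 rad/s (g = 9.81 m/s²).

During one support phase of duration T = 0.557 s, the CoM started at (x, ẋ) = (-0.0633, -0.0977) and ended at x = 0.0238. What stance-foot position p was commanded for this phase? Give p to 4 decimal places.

p = -0.1274

ωT = 3.6759·0.557 = 2.047476; cosh(ωT) = 3.938691, sinh(ωT) = 3.809631
x(T) = p + (x₀−p)·cosh(ωT) + (ẋ₀/ω)·sinh(ωT) ⇒ p·(1 − cosh) = x(T) − x₀·cosh − (ẋ₀/ω)·sinh
numerator   = 0.0238 − (-0.0633)·3.938691 − (-0.0977/3.6759)·3.809631 = 0.374374
denominator = 1 − 3.938691 = -2.938691
p = 0.374374 / -2.938691 = -0.1274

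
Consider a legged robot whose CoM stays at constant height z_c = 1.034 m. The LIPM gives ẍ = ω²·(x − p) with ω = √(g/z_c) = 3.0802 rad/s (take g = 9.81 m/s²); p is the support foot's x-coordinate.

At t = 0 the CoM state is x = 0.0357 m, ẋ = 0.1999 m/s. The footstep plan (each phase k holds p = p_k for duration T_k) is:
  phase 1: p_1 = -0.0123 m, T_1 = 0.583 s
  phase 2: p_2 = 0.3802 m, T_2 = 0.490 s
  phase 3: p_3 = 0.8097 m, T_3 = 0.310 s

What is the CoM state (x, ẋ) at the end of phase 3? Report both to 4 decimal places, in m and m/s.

phase 1: p=-0.0123, T=0.583, ωT=1.795757, cosh=3.095016, sinh=2.929014; start (x,ẋ)=(0.035700, 0.199900) → end (x,ẋ)=(0.326349, 1.051747)
phase 2: p=0.3802, T=0.490, ωT=1.509298, cosh=2.372310, sinh=2.151245; start (x,ẋ)=(0.326349, 1.051747) → end (x,ẋ)=(0.987001, 2.138240)
phase 3: p=0.8097, T=0.310, ωT=0.954862, cosh=1.491589, sinh=1.106723; start (x,ẋ)=(0.987001, 2.138240) → end (x,ẋ)=(1.842434, 3.793780)

x = 1.8424, ẋ = 3.7938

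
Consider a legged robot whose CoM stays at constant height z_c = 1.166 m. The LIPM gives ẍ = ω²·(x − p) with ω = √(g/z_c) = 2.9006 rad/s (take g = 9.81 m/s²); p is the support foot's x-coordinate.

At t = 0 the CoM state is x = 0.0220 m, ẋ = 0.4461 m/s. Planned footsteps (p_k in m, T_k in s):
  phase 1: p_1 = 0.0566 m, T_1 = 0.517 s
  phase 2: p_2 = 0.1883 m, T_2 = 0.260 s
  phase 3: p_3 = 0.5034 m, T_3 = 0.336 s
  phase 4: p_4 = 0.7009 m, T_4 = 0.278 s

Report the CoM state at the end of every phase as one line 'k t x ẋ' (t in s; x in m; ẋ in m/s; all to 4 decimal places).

1 0.5170 0.3026 0.8354
2 0.7770 0.5750 1.3588
3 1.1130 1.1442 2.2930
4 1.3910 2.0051 4.2327

phase 1: p=0.0566, T=0.517, ωT=1.499610, cosh=2.351580, sinh=2.128363; start (x,ẋ)=(0.022000, 0.446100) → end (x,ẋ)=(0.302569, 0.835436)
phase 2: p=0.1883, T=0.260, ωT=0.754156, cosh=1.298112, sinh=0.827705; start (x,ẋ)=(0.302569, 0.835436) → end (x,ẋ)=(0.575030, 1.358829)
phase 3: p=0.5034, T=0.336, ωT=0.974602, cosh=1.513727, sinh=1.136384; start (x,ẋ)=(0.575030, 1.358829) → end (x,ẋ)=(1.144185, 2.293004)
phase 4: p=0.7009, T=0.278, ωT=0.806367, cosh=1.343116, sinh=0.896639; start (x,ẋ)=(1.144185, 2.293004) → end (x,ẋ)=(2.005101, 4.232662)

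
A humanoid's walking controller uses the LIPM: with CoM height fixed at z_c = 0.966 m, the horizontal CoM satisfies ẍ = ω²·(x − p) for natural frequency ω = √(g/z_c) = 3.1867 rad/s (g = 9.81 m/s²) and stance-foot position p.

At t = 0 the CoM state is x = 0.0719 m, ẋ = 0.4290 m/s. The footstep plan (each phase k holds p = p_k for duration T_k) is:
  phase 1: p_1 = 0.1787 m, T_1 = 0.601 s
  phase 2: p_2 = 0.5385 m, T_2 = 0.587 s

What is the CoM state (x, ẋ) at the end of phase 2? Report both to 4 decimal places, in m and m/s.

x = -0.0468, ẋ = -1.6712

phase 1: p=0.1787, T=0.601, ωT=1.915207, cosh=3.467827, sinh=3.320515; start (x,ẋ)=(0.071900, 0.429000) → end (x,ẋ)=(0.255351, 0.357595)
phase 2: p=0.5385, T=0.587, ωT=1.870593, cosh=3.323088, sinh=3.169056; start (x,ẋ)=(0.255351, 0.357595) → end (x,ẋ)=(-0.046815, -1.671158)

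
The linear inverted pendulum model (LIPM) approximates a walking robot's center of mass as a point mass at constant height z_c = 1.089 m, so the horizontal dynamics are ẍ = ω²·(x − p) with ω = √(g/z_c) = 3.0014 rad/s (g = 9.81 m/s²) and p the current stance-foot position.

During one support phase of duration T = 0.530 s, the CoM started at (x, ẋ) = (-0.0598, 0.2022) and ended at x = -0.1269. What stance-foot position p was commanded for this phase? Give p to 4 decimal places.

ωT = 3.0014·0.530 = 1.590742; cosh(ωT) = 2.555582, sinh(ωT) = 2.351807
x(T) = p + (x₀−p)·cosh(ωT) + (ẋ₀/ω)·sinh(ωT) ⇒ p·(1 − cosh) = x(T) − x₀·cosh − (ẋ₀/ω)·sinh
numerator   = -0.1269 − (-0.0598)·2.555582 − (0.2022/3.0014)·2.351807 = -0.132514
denominator = 1 − 2.555582 = -1.555582
p = -0.132514 / -1.555582 = 0.0852

p = 0.0852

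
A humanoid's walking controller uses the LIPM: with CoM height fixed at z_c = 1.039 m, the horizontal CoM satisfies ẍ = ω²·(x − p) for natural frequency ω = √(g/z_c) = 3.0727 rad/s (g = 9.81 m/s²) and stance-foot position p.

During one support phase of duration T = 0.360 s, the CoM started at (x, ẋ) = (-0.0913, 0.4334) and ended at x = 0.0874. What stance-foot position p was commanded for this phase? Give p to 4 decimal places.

ωT = 3.0727·0.360 = 1.106172; cosh(ωT) = 1.676794, sinh(ωT) = 1.345971
x(T) = p + (x₀−p)·cosh(ωT) + (ẋ₀/ω)·sinh(ωT) ⇒ p·(1 − cosh) = x(T) − x₀·cosh − (ẋ₀/ω)·sinh
numerator   = 0.0874 − (-0.0913)·1.676794 − (0.4334/3.0727)·1.345971 = 0.050644
denominator = 1 − 1.676794 = -0.676794
p = 0.050644 / -0.676794 = -0.0748

p = -0.0748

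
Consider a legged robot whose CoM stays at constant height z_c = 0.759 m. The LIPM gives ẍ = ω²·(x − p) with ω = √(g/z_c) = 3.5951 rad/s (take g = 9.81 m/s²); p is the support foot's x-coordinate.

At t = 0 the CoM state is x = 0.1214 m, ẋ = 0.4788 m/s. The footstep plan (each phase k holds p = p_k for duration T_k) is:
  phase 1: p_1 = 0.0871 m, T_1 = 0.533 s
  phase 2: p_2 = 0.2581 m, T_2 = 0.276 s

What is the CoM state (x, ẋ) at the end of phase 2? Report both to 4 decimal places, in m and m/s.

x = 1.5279, ẋ = 4.8123

phase 1: p=0.0871, T=0.533, ωT=1.916188, cosh=3.471088, sinh=3.323921; start (x,ẋ)=(0.121400, 0.478800) → end (x,ẋ)=(0.648842, 2.071836)
phase 2: p=0.2581, T=0.276, ωT=0.992248, cosh=1.534016, sinh=1.163274; start (x,ẋ)=(0.648842, 2.071836) → end (x,ẋ)=(1.527893, 4.812348)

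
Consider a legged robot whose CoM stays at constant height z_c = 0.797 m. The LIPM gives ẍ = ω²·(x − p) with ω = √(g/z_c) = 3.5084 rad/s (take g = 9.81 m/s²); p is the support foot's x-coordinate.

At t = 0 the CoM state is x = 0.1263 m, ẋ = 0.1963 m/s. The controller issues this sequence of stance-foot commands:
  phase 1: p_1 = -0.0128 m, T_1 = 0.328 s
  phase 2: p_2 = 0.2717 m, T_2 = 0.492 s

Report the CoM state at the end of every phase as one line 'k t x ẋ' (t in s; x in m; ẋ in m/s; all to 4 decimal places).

1 0.3280 0.3086 1.0353
2 0.8200 1.1814 3.3528

phase 1: p=-0.0128, T=0.328, ωT=1.150755, cosh=1.738488, sinh=1.422091; start (x,ẋ)=(0.126300, 0.196300) → end (x,ẋ)=(0.308592, 1.035272)
phase 2: p=0.2717, T=0.492, ωT=1.726133, cosh=2.898427, sinh=2.720456; start (x,ẋ)=(0.308592, 1.035272) → end (x,ẋ)=(1.181390, 3.352770)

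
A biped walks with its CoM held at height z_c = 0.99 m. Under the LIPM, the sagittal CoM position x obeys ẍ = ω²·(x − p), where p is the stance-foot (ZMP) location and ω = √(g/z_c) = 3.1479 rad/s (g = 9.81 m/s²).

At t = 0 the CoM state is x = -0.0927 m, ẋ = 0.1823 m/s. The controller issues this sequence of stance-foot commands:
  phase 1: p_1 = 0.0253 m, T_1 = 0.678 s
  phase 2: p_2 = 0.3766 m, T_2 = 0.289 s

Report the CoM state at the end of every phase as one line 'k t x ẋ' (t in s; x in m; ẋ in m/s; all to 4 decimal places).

1 0.6780 -0.2390 -0.7665
2 0.9670 -0.7652 -3.1226

phase 1: p=0.0253, T=0.678, ωT=2.134276, cosh=4.284629, sinh=4.166299; start (x,ẋ)=(-0.092700, 0.182300) → end (x,ẋ)=(-0.239009, -0.766493)
phase 2: p=0.3766, T=0.289, ωT=0.909743, cosh=1.443156, sinh=1.040528; start (x,ẋ)=(-0.239009, -0.766493) → end (x,ẋ)=(-0.765182, -3.122584)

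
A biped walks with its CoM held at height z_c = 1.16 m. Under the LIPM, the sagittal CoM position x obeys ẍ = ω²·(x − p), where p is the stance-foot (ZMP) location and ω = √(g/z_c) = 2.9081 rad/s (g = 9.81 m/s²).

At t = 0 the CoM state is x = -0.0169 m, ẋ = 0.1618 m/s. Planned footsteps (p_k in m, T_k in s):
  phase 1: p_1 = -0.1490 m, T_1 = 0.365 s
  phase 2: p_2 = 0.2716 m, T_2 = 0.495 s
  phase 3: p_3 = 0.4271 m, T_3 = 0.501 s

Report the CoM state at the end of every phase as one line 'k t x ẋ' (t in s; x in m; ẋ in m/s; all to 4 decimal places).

phase 1: p=-0.1490, T=0.365, ωT=1.061457, cosh=1.618265, sinh=1.272313; start (x,ẋ)=(-0.016900, 0.161800) → end (x,ẋ)=(0.135561, 0.750607)
phase 2: p=0.2716, T=0.495, ωT=1.439509, cosh=2.227835, sinh=1.990791; start (x,ẋ)=(0.135561, 0.750607) → end (x,ẋ)=(0.482370, 0.884644)
phase 3: p=0.4271, T=0.501, ωT=1.456958, cosh=2.262912, sinh=2.029969; start (x,ẋ)=(0.482370, 0.884644) → end (x,ẋ)=(1.169687, 2.328149)

1 0.3650 0.1356 0.7506
2 0.8600 0.4824 0.8846
3 1.3610 1.1697 2.3281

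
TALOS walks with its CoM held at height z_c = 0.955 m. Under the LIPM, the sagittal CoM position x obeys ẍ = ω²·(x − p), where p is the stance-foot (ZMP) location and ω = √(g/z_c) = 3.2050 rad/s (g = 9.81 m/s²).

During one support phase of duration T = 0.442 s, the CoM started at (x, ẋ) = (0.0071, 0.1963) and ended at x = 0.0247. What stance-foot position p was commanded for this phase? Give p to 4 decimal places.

p = 0.0927

ωT = 3.2050·0.442 = 1.416610; cosh(ωT) = 2.182827, sinh(ωT) = 1.940292
x(T) = p + (x₀−p)·cosh(ωT) + (ẋ₀/ω)·sinh(ωT) ⇒ p·(1 − cosh) = x(T) − x₀·cosh − (ẋ₀/ω)·sinh
numerator   = 0.0247 − (0.0071)·2.182827 − (0.1963/3.2050)·1.940292 = -0.109637
denominator = 1 − 2.182827 = -1.182827
p = -0.109637 / -1.182827 = 0.0927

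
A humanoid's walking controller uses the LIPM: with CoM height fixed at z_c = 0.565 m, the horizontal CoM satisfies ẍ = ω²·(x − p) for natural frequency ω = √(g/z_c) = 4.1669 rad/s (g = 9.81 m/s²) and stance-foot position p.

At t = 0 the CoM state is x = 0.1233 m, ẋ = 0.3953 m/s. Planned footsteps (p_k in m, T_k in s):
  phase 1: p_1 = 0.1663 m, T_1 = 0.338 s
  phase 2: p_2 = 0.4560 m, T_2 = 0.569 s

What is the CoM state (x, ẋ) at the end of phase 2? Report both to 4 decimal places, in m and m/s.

x = 0.0255, ẋ = -1.6681

phase 1: p=0.1663, T=0.338, ωT=1.408412, cosh=2.166994, sinh=1.922463; start (x,ẋ)=(0.123300, 0.395300) → end (x,ẋ)=(0.255497, 0.512152)
phase 2: p=0.4560, T=0.569, ωT=2.370966, cosh=5.400561, sinh=5.307171; start (x,ẋ)=(0.255497, 0.512152) → end (x,ẋ)=(0.025473, -1.668105)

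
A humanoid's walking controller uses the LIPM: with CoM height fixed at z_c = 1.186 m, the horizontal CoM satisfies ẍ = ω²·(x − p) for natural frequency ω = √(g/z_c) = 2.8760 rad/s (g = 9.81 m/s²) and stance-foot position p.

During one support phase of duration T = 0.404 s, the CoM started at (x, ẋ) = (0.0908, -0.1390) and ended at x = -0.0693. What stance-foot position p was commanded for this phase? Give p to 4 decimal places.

p = 0.2107

ωT = 2.8760·0.404 = 1.161904; cosh(ωT) = 1.754451, sinh(ωT) = 1.441561
x(T) = p + (x₀−p)·cosh(ωT) + (ẋ₀/ω)·sinh(ωT) ⇒ p·(1 − cosh) = x(T) − x₀·cosh − (ẋ₀/ω)·sinh
numerator   = -0.0693 − (0.0908)·1.754451 − (-0.1390/2.8760)·1.441561 = -0.158932
denominator = 1 − 1.754451 = -0.754451
p = -0.158932 / -0.754451 = 0.2107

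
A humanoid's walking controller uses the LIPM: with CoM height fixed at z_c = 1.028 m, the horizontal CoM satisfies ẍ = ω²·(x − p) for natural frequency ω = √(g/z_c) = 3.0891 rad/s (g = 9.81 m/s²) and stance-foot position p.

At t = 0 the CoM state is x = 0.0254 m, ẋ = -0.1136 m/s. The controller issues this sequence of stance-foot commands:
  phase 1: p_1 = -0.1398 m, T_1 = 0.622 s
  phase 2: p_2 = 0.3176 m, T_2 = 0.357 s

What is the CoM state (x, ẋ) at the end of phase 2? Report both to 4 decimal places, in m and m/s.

phase 1: p=-0.1398, T=0.622, ωT=1.921420, cosh=3.488526, sinh=3.342127; start (x,ẋ)=(0.025400, -0.113600) → end (x,ẋ)=(0.313600, 1.309255)
phase 2: p=0.3176, T=0.357, ωT=1.102809, cosh=1.672277, sinh=1.340339; start (x,ẋ)=(0.313600, 1.309255) → end (x,ẋ)=(0.878987, 2.172873)

x = 0.8790, ẋ = 2.1729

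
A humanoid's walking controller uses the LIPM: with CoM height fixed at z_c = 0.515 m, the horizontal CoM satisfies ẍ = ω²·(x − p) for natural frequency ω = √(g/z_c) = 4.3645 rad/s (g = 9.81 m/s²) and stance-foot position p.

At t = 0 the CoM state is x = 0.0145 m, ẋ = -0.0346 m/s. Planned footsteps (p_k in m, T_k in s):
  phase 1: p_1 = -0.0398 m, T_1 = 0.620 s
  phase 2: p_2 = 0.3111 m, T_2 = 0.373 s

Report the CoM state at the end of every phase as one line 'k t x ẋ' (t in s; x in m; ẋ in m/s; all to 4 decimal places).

phase 1: p=-0.0398, T=0.620, ωT=2.705990, cosh=7.517966, sinh=7.451162; start (x,ẋ)=(0.014500, -0.034600) → end (x,ẋ)=(0.309356, 1.505747)
phase 2: p=0.3111, T=0.373, ωT=1.627958, cosh=2.644898, sinh=2.448568; start (x,ẋ)=(0.309356, 1.505747) → end (x,ẋ)=(1.151239, 3.963906)

1 0.6200 0.3094 1.5057
2 0.9930 1.1512 3.9639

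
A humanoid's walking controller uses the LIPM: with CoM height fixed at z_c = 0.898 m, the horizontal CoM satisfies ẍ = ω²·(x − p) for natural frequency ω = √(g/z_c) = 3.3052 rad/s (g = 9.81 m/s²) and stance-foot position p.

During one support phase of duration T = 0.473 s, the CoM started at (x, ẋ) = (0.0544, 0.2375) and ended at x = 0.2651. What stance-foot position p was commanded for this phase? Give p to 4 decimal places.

p = 0.0231

ωT = 3.3052·0.473 = 1.563360; cosh(ωT) = 2.492134, sinh(ωT) = 2.282702
x(T) = p + (x₀−p)·cosh(ωT) + (ẋ₀/ω)·sinh(ωT) ⇒ p·(1 − cosh) = x(T) − x₀·cosh − (ẋ₀/ω)·sinh
numerator   = 0.2651 − (0.0544)·2.492134 − (0.2375/3.3052)·2.282702 = -0.034499
denominator = 1 − 2.492134 = -1.492134
p = -0.034499 / -1.492134 = 0.0231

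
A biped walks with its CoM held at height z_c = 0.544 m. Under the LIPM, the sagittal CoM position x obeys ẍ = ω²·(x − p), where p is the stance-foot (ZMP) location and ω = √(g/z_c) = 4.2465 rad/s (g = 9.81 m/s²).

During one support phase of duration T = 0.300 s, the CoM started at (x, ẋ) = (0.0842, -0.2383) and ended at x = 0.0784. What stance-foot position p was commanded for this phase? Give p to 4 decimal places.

p = -0.0092

ωT = 4.2465·0.300 = 1.273950; cosh(ωT) = 1.927335, sinh(ωT) = 1.647611
x(T) = p + (x₀−p)·cosh(ωT) + (ẋ₀/ω)·sinh(ωT) ⇒ p·(1 − cosh) = x(T) − x₀·cosh − (ẋ₀/ω)·sinh
numerator   = 0.0784 − (0.0842)·1.927335 − (-0.2383/4.2465)·1.647611 = 0.008577
denominator = 1 − 1.927335 = -0.927335
p = 0.008577 / -0.927335 = -0.0092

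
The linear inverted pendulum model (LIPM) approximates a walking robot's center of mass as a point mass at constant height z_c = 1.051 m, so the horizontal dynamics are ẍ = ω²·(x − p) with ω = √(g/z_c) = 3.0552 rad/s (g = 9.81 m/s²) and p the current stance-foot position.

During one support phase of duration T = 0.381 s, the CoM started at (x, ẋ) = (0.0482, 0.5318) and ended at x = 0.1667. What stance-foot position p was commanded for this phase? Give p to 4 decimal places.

ωT = 3.0552·0.381 = 1.164031; cosh(ωT) = 1.757522, sinh(ωT) = 1.445297
x(T) = p + (x₀−p)·cosh(ωT) + (ẋ₀/ω)·sinh(ωT) ⇒ p·(1 − cosh) = x(T) − x₀·cosh − (ẋ₀/ω)·sinh
numerator   = 0.1667 − (0.0482)·1.757522 − (0.5318/3.0552)·1.445297 = -0.169587
denominator = 1 − 1.757522 = -0.757522
p = -0.169587 / -0.757522 = 0.2239

p = 0.2239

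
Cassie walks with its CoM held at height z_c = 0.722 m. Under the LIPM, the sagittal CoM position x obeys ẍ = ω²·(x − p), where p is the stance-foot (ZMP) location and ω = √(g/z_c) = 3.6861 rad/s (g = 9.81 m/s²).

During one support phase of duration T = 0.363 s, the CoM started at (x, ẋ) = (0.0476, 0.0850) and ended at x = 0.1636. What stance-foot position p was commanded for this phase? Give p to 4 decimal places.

ωT = 3.6861·0.363 = 1.338054; cosh(ωT) = 2.036988, sinh(ωT) = 1.774632
x(T) = p + (x₀−p)·cosh(ωT) + (ẋ₀/ω)·sinh(ωT) ⇒ p·(1 − cosh) = x(T) − x₀·cosh − (ẋ₀/ω)·sinh
numerator   = 0.1636 − (0.0476)·2.036988 − (0.0850/3.6861)·1.774632 = 0.025717
denominator = 1 − 2.036988 = -1.036988
p = 0.025717 / -1.036988 = -0.0248

p = -0.0248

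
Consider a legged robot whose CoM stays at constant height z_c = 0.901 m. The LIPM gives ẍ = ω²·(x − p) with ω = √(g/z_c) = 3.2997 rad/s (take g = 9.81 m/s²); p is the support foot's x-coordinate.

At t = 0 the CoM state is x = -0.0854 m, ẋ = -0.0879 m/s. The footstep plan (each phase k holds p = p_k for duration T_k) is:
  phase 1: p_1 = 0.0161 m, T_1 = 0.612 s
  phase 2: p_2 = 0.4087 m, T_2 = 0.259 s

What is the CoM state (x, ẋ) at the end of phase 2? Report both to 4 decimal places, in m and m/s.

x = -1.2729, ẋ = -4.9837

phase 1: p=0.0161, T=0.612, ωT=2.019416, cosh=3.833330, sinh=3.700597; start (x,ẋ)=(-0.085400, -0.087900) → end (x,ẋ)=(-0.471562, -1.576352)
phase 2: p=0.4087, T=0.259, ωT=0.854622, cosh=1.387965, sinh=0.962521; start (x,ẋ)=(-0.471562, -1.576352) → end (x,ẋ)=(-1.272895, -4.983663)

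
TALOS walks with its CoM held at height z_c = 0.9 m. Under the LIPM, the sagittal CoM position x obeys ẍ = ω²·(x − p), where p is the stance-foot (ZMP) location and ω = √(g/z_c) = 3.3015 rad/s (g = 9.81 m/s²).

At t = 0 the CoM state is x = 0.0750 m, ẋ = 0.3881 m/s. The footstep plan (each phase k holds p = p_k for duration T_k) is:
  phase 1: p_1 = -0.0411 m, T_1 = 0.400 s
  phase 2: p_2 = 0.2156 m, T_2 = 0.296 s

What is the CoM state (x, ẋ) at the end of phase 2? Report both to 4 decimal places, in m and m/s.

phase 1: p=-0.0411, T=0.400, ωT=1.320600, cosh=2.006322, sinh=1.739347; start (x,ẋ)=(0.075000, 0.388100) → end (x,ẋ)=(0.396299, 1.445352)
phase 2: p=0.2156, T=0.296, ωT=0.977244, cosh=1.516735, sinh=1.140388; start (x,ẋ)=(0.396299, 1.445352) → end (x,ẋ)=(0.988919, 2.872545)

x = 0.9889, ẋ = 2.8725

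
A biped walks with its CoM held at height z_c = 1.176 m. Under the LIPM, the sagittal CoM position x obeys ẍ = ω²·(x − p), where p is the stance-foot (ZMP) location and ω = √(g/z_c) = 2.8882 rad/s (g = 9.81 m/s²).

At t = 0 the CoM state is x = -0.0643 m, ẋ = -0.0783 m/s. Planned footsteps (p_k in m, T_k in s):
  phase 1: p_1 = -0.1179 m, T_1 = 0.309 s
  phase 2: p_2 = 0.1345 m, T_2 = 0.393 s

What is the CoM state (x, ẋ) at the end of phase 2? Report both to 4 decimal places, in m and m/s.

phase 1: p=-0.1179, T=0.309, ωT=0.892454, cosh=1.425381, sinh=1.015731; start (x,ẋ)=(-0.064300, -0.078300) → end (x,ẋ)=(-0.069036, 0.045636)
phase 2: p=0.1345, T=0.393, ωT=1.135063, cosh=1.716385, sinh=1.394983; start (x,ẋ)=(-0.069036, 0.045636) → end (x,ẋ)=(-0.192805, -0.741718)

x = -0.1928, ẋ = -0.7417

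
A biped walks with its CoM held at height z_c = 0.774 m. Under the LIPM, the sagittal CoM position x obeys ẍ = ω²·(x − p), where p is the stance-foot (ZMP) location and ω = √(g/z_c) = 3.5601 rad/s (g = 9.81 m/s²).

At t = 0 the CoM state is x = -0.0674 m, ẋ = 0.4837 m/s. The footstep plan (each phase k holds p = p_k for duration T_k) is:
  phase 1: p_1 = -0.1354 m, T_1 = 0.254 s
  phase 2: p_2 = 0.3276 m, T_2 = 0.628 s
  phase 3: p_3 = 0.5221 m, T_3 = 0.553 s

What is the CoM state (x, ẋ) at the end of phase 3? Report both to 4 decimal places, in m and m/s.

phase 1: p=-0.1354, T=0.254, ωT=0.904265, cosh=1.437478, sinh=1.032639; start (x,ẋ)=(-0.067400, 0.483700) → end (x,ẋ)=(0.102650, 0.945296)
phase 2: p=0.3276, T=0.628, ωT=2.235743, cosh=4.730170, sinh=4.623257; start (x,ẋ)=(0.102650, 0.945296) → end (x,ẋ)=(0.491140, 0.768902)
phase 3: p=0.5221, T=0.553, ωT=1.968735, cosh=3.650623, sinh=3.510990; start (x,ẋ)=(0.491140, 0.768902) → end (x,ẋ)=(1.167371, 2.419983)

x = 1.1674, ẋ = 2.4200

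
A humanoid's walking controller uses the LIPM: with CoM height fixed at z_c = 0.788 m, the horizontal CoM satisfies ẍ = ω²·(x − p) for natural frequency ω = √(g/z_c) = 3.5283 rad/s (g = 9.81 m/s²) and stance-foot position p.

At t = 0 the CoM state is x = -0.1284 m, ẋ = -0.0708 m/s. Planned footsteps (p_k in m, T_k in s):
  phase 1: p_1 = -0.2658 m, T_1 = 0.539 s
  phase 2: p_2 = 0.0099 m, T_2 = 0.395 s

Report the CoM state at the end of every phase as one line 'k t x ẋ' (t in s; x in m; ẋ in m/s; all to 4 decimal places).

1 0.5390 0.1389 1.3449
2 0.9340 1.0065 3.7371

phase 1: p=-0.2658, T=0.539, ωT=1.901754, cosh=3.423468, sinh=3.274162; start (x,ẋ)=(-0.128400, -0.070800) → end (x,ẋ)=(0.138884, 1.344894)
phase 2: p=0.0099, T=0.395, ωT=1.393679, cosh=2.138903, sinh=1.890743; start (x,ẋ)=(0.138884, 1.344894) → end (x,ẋ)=(1.006485, 3.737065)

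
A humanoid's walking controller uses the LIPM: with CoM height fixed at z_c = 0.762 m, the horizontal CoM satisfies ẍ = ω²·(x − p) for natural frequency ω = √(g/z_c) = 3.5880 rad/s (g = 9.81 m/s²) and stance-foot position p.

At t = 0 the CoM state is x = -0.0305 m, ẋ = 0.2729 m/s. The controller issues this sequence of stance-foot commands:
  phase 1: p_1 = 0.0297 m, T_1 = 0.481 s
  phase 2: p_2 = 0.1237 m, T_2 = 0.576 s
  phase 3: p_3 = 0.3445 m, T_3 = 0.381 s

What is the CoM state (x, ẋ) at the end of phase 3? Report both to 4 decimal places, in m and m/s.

x = -0.1949, ẋ = -1.7198

phase 1: p=0.0297, T=0.481, ωT=1.725828, cosh=2.897598, sinh=2.719572; start (x,ẋ)=(-0.030500, 0.272900) → end (x,ẋ)=(0.062113, 0.203333)
phase 2: p=0.1237, T=0.576, ωT=2.066688, cosh=4.012612, sinh=3.886008; start (x,ẋ)=(0.062113, 0.203333) → end (x,ẋ)=(0.096796, -0.042812)
phase 3: p=0.3445, T=0.381, ωT=1.367028, cosh=2.089268, sinh=1.834404; start (x,ẋ)=(0.096796, -0.042812) → end (x,ẋ)=(-0.194908, -1.719795)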